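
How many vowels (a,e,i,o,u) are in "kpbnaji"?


Input: kpbnaji
Checking each character:
  'k' at position 0: consonant
  'p' at position 1: consonant
  'b' at position 2: consonant
  'n' at position 3: consonant
  'a' at position 4: vowel (running total: 1)
  'j' at position 5: consonant
  'i' at position 6: vowel (running total: 2)
Total vowels: 2

2


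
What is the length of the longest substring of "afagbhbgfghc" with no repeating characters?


Input: "afagbhbgfghc"
Sliding window (track last position of each char):
  Position 0 ('a'): window [0,0] length 1 -- new best
  Position 1 ('f'): window [0,1] length 2 -- new best
  Position 2 ('a'): repeat (last at 0), move window start to 1
  Position 2 ('a'): window [1,2] length 2
  Position 3 ('g'): window [1,3] length 3 -- new best
  Position 4 ('b'): window [1,4] length 4 -- new best
  Position 5 ('h'): window [1,5] length 5 -- new best
  Position 6 ('b'): repeat (last at 4), move window start to 5
  Position 6 ('b'): window [5,6] length 2
  Position 7 ('g'): window [5,7] length 3
  Position 8 ('f'): window [5,8] length 4
  Position 9 ('g'): repeat (last at 7), move window start to 8
  Position 9 ('g'): window [8,9] length 2
  Position 10 ('h'): window [8,10] length 3
  Position 11 ('c'): window [8,11] length 4
Longest substring with no repeats: "fagbh" with length 5

5


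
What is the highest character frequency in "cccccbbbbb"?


Input: cccccbbbbb
Character counts:
  'b': 5
  'c': 5
Maximum frequency: 5

5


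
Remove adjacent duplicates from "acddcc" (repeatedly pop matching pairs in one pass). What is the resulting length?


Input: acddcc
Stack-based adjacent duplicate removal:
  Read 'a': push. Stack: a
  Read 'c': push. Stack: ac
  Read 'd': push. Stack: acd
  Read 'd': matches stack top 'd' => pop. Stack: ac
  Read 'c': matches stack top 'c' => pop. Stack: a
  Read 'c': push. Stack: ac
Final stack: "ac" (length 2)

2


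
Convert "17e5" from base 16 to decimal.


Input: "17e5" in base 16
Positional expansion:
  Digit '1' (value 1) x 16^3 = 4096
  Digit '7' (value 7) x 16^2 = 1792
  Digit 'e' (value 14) x 16^1 = 224
  Digit '5' (value 5) x 16^0 = 5
Sum = 6117

6117


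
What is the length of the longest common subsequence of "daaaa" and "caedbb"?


LCS of "daaaa" and "caedbb"
DP table:
           c    a    e    d    b    b
      0    0    0    0    0    0    0
  d   0    0    0    0    1    1    1
  a   0    0    1    1    1    1    1
  a   0    0    1    1    1    1    1
  a   0    0    1    1    1    1    1
  a   0    0    1    1    1    1    1
LCS length = dp[5][6] = 1

1


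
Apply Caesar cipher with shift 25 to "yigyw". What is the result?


Caesar cipher: shift "yigyw" by 25
  'y' (pos 24) + 25 = pos 23 = 'x'
  'i' (pos 8) + 25 = pos 7 = 'h'
  'g' (pos 6) + 25 = pos 5 = 'f'
  'y' (pos 24) + 25 = pos 23 = 'x'
  'w' (pos 22) + 25 = pos 21 = 'v'
Result: xhfxv

xhfxv


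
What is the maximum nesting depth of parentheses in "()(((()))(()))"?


Input: "()(((()))(()))"
Tracking depth:
  Position 0 '(': depth becomes 1
  Position 1 ')': depth becomes 0
  Position 2 '(': depth becomes 1
  Position 3 '(': depth becomes 2
  Position 4 '(': depth becomes 3
  Position 5 '(': depth becomes 4
  Position 6 ')': depth becomes 3
  Position 7 ')': depth becomes 2
  Position 8 ')': depth becomes 1
  Position 9 '(': depth becomes 2
  Position 10 '(': depth becomes 3
  Position 11 ')': depth becomes 2
  Position 12 ')': depth becomes 1
  Position 13 ')': depth becomes 0
Maximum depth reached: 4

4


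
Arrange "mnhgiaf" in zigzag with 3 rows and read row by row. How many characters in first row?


Zigzag "mnhgiaf" into 3 rows:
Placing characters:
  'm' => row 0
  'n' => row 1
  'h' => row 2
  'g' => row 1
  'i' => row 0
  'a' => row 1
  'f' => row 2
Rows:
  Row 0: "mi"
  Row 1: "nga"
  Row 2: "hf"
First row length: 2

2


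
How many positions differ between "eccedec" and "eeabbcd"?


Comparing "eccedec" and "eeabbcd" position by position:
  Position 0: 'e' vs 'e' => same
  Position 1: 'c' vs 'e' => DIFFER
  Position 2: 'c' vs 'a' => DIFFER
  Position 3: 'e' vs 'b' => DIFFER
  Position 4: 'd' vs 'b' => DIFFER
  Position 5: 'e' vs 'c' => DIFFER
  Position 6: 'c' vs 'd' => DIFFER
Positions that differ: 6

6


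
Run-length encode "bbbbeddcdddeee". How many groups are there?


Input: bbbbeddcdddeee
Scanning for consecutive runs:
  Group 1: 'b' x 4 (positions 0-3)
  Group 2: 'e' x 1 (positions 4-4)
  Group 3: 'd' x 2 (positions 5-6)
  Group 4: 'c' x 1 (positions 7-7)
  Group 5: 'd' x 3 (positions 8-10)
  Group 6: 'e' x 3 (positions 11-13)
Total groups: 6

6


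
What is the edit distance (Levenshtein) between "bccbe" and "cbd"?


Computing edit distance: "bccbe" -> "cbd"
DP table:
           c    b    d
      0    1    2    3
  b   1    1    1    2
  c   2    1    2    2
  c   3    2    2    3
  b   4    3    2    3
  e   5    4    3    3
Edit distance = dp[5][3] = 3

3


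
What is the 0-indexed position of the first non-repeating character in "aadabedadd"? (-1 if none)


Input: aadabedadd
Character frequencies:
  'a': 4
  'b': 1
  'd': 4
  'e': 1
Scanning left to right for freq == 1:
  Position 0 ('a'): freq=4, skip
  Position 1 ('a'): freq=4, skip
  Position 2 ('d'): freq=4, skip
  Position 3 ('a'): freq=4, skip
  Position 4 ('b'): unique! => answer = 4

4


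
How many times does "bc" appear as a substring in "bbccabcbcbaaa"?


Searching for "bc" in "bbccabcbcbaaa"
Scanning each position:
  Position 0: "bb" => no
  Position 1: "bc" => MATCH
  Position 2: "cc" => no
  Position 3: "ca" => no
  Position 4: "ab" => no
  Position 5: "bc" => MATCH
  Position 6: "cb" => no
  Position 7: "bc" => MATCH
  Position 8: "cb" => no
  Position 9: "ba" => no
  Position 10: "aa" => no
  Position 11: "aa" => no
Total occurrences: 3

3


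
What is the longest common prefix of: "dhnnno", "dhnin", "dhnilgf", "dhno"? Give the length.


Words: dhnnno, dhnin, dhnilgf, dhno
  Position 0: all 'd' => match
  Position 1: all 'h' => match
  Position 2: all 'n' => match
  Position 3: ('n', 'i', 'i', 'o') => mismatch, stop
LCP = "dhn" (length 3)

3


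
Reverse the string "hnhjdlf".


Input: hnhjdlf
Reading characters right to left:
  Position 6: 'f'
  Position 5: 'l'
  Position 4: 'd'
  Position 3: 'j'
  Position 2: 'h'
  Position 1: 'n'
  Position 0: 'h'
Reversed: fldjhnh

fldjhnh


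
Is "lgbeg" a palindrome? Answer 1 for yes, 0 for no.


Input: lgbeg
Reversed: gebgl
  Compare pos 0 ('l') with pos 4 ('g'): MISMATCH
  Compare pos 1 ('g') with pos 3 ('e'): MISMATCH
Result: not a palindrome

0


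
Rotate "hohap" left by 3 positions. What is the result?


Input: "hohap", rotate left by 3
First 3 characters: "hoh"
Remaining characters: "ap"
Concatenate remaining + first: "ap" + "hoh" = "aphoh"

aphoh


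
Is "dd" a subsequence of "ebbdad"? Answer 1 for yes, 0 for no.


Check if "dd" is a subsequence of "ebbdad"
Greedy scan:
  Position 0 ('e'): no match needed
  Position 1 ('b'): no match needed
  Position 2 ('b'): no match needed
  Position 3 ('d'): matches sub[0] = 'd'
  Position 4 ('a'): no match needed
  Position 5 ('d'): matches sub[1] = 'd'
All 2 characters matched => is a subsequence

1


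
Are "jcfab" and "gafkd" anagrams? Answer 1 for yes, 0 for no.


Strings: "jcfab", "gafkd"
Sorted first:  abcfj
Sorted second: adfgk
Differ at position 1: 'b' vs 'd' => not anagrams

0


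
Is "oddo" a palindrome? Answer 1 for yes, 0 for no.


Input: oddo
Reversed: oddo
  Compare pos 0 ('o') with pos 3 ('o'): match
  Compare pos 1 ('d') with pos 2 ('d'): match
Result: palindrome

1


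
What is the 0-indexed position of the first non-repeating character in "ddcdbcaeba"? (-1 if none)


Input: ddcdbcaeba
Character frequencies:
  'a': 2
  'b': 2
  'c': 2
  'd': 3
  'e': 1
Scanning left to right for freq == 1:
  Position 0 ('d'): freq=3, skip
  Position 1 ('d'): freq=3, skip
  Position 2 ('c'): freq=2, skip
  Position 3 ('d'): freq=3, skip
  Position 4 ('b'): freq=2, skip
  Position 5 ('c'): freq=2, skip
  Position 6 ('a'): freq=2, skip
  Position 7 ('e'): unique! => answer = 7

7


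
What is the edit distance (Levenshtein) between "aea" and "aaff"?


Computing edit distance: "aea" -> "aaff"
DP table:
           a    a    f    f
      0    1    2    3    4
  a   1    0    1    2    3
  e   2    1    1    2    3
  a   3    2    1    2    3
Edit distance = dp[3][4] = 3

3


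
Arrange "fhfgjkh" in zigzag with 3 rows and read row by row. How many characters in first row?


Zigzag "fhfgjkh" into 3 rows:
Placing characters:
  'f' => row 0
  'h' => row 1
  'f' => row 2
  'g' => row 1
  'j' => row 0
  'k' => row 1
  'h' => row 2
Rows:
  Row 0: "fj"
  Row 1: "hgk"
  Row 2: "fh"
First row length: 2

2


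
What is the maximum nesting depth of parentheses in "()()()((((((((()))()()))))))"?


Input: "()()()((((((((()))()()))))))"
Tracking depth:
  Position 0 '(': depth becomes 1
  Position 1 ')': depth becomes 0
  Position 2 '(': depth becomes 1
  Position 3 ')': depth becomes 0
  Position 4 '(': depth becomes 1
  Position 5 ')': depth becomes 0
  Position 6 '(': depth becomes 1
  Position 7 '(': depth becomes 2
  Position 8 '(': depth becomes 3
  Position 9 '(': depth becomes 4
  Position 10 '(': depth becomes 5
  Position 11 '(': depth becomes 6
  Position 12 '(': depth becomes 7
  Position 13 '(': depth becomes 8
  Position 14 '(': depth becomes 9
  Position 15 ')': depth becomes 8
  Position 16 ')': depth becomes 7
  Position 17 ')': depth becomes 6
  Position 18 '(': depth becomes 7
  Position 19 ')': depth becomes 6
  Position 20 '(': depth becomes 7
  Position 21 ')': depth becomes 6
  Position 22 ')': depth becomes 5
  Position 23 ')': depth becomes 4
  Position 24 ')': depth becomes 3
  Position 25 ')': depth becomes 2
  Position 26 ')': depth becomes 1
  Position 27 ')': depth becomes 0
Maximum depth reached: 9

9


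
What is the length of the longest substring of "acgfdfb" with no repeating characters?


Input: "acgfdfb"
Sliding window (track last position of each char):
  Position 0 ('a'): window [0,0] length 1 -- new best
  Position 1 ('c'): window [0,1] length 2 -- new best
  Position 2 ('g'): window [0,2] length 3 -- new best
  Position 3 ('f'): window [0,3] length 4 -- new best
  Position 4 ('d'): window [0,4] length 5 -- new best
  Position 5 ('f'): repeat (last at 3), move window start to 4
  Position 5 ('f'): window [4,5] length 2
  Position 6 ('b'): window [4,6] length 3
Longest substring with no repeats: "acgfd" with length 5

5


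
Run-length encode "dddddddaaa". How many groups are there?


Input: dddddddaaa
Scanning for consecutive runs:
  Group 1: 'd' x 7 (positions 0-6)
  Group 2: 'a' x 3 (positions 7-9)
Total groups: 2

2


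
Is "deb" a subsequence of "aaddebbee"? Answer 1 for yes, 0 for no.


Check if "deb" is a subsequence of "aaddebbee"
Greedy scan:
  Position 0 ('a'): no match needed
  Position 1 ('a'): no match needed
  Position 2 ('d'): matches sub[0] = 'd'
  Position 3 ('d'): no match needed
  Position 4 ('e'): matches sub[1] = 'e'
  Position 5 ('b'): matches sub[2] = 'b'
  Position 6 ('b'): no match needed
  Position 7 ('e'): no match needed
  Position 8 ('e'): no match needed
All 3 characters matched => is a subsequence

1


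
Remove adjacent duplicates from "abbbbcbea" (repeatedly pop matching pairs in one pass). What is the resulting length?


Input: abbbbcbea
Stack-based adjacent duplicate removal:
  Read 'a': push. Stack: a
  Read 'b': push. Stack: ab
  Read 'b': matches stack top 'b' => pop. Stack: a
  Read 'b': push. Stack: ab
  Read 'b': matches stack top 'b' => pop. Stack: a
  Read 'c': push. Stack: ac
  Read 'b': push. Stack: acb
  Read 'e': push. Stack: acbe
  Read 'a': push. Stack: acbea
Final stack: "acbea" (length 5)

5


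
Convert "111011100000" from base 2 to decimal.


Input: "111011100000" in base 2
Positional expansion:
  Digit '1' (value 1) x 2^11 = 2048
  Digit '1' (value 1) x 2^10 = 1024
  Digit '1' (value 1) x 2^9 = 512
  Digit '0' (value 0) x 2^8 = 0
  Digit '1' (value 1) x 2^7 = 128
  Digit '1' (value 1) x 2^6 = 64
  Digit '1' (value 1) x 2^5 = 32
  Digit '0' (value 0) x 2^4 = 0
  Digit '0' (value 0) x 2^3 = 0
  Digit '0' (value 0) x 2^2 = 0
  Digit '0' (value 0) x 2^1 = 0
  Digit '0' (value 0) x 2^0 = 0
Sum = 3808

3808


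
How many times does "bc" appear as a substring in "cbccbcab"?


Searching for "bc" in "cbccbcab"
Scanning each position:
  Position 0: "cb" => no
  Position 1: "bc" => MATCH
  Position 2: "cc" => no
  Position 3: "cb" => no
  Position 4: "bc" => MATCH
  Position 5: "ca" => no
  Position 6: "ab" => no
Total occurrences: 2

2


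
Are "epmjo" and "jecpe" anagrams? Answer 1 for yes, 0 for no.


Strings: "epmjo", "jecpe"
Sorted first:  ejmop
Sorted second: ceejp
Differ at position 0: 'e' vs 'c' => not anagrams

0


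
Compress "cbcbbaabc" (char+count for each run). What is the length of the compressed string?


Input: cbcbbaabc
Runs:
  'c' x 1 => "c1"
  'b' x 1 => "b1"
  'c' x 1 => "c1"
  'b' x 2 => "b2"
  'a' x 2 => "a2"
  'b' x 1 => "b1"
  'c' x 1 => "c1"
Compressed: "c1b1c1b2a2b1c1"
Compressed length: 14

14


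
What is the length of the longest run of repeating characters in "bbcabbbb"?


Input: "bbcabbbb"
Scanning for longest run:
  Position 1 ('b'): continues run of 'b', length=2
  Position 2 ('c'): new char, reset run to 1
  Position 3 ('a'): new char, reset run to 1
  Position 4 ('b'): new char, reset run to 1
  Position 5 ('b'): continues run of 'b', length=2
  Position 6 ('b'): continues run of 'b', length=3
  Position 7 ('b'): continues run of 'b', length=4
Longest run: 'b' with length 4

4


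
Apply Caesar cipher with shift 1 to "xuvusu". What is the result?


Caesar cipher: shift "xuvusu" by 1
  'x' (pos 23) + 1 = pos 24 = 'y'
  'u' (pos 20) + 1 = pos 21 = 'v'
  'v' (pos 21) + 1 = pos 22 = 'w'
  'u' (pos 20) + 1 = pos 21 = 'v'
  's' (pos 18) + 1 = pos 19 = 't'
  'u' (pos 20) + 1 = pos 21 = 'v'
Result: yvwvtv

yvwvtv


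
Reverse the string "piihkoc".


Input: piihkoc
Reading characters right to left:
  Position 6: 'c'
  Position 5: 'o'
  Position 4: 'k'
  Position 3: 'h'
  Position 2: 'i'
  Position 1: 'i'
  Position 0: 'p'
Reversed: cokhiip

cokhiip


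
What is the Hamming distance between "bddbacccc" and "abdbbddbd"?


Comparing "bddbacccc" and "abdbbddbd" position by position:
  Position 0: 'b' vs 'a' => differ
  Position 1: 'd' vs 'b' => differ
  Position 2: 'd' vs 'd' => same
  Position 3: 'b' vs 'b' => same
  Position 4: 'a' vs 'b' => differ
  Position 5: 'c' vs 'd' => differ
  Position 6: 'c' vs 'd' => differ
  Position 7: 'c' vs 'b' => differ
  Position 8: 'c' vs 'd' => differ
Total differences (Hamming distance): 7

7


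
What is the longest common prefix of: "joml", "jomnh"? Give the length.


Words: joml, jomnh
  Position 0: all 'j' => match
  Position 1: all 'o' => match
  Position 2: all 'm' => match
  Position 3: ('l', 'n') => mismatch, stop
LCP = "jom" (length 3)

3


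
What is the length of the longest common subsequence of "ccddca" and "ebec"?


LCS of "ccddca" and "ebec"
DP table:
           e    b    e    c
      0    0    0    0    0
  c   0    0    0    0    1
  c   0    0    0    0    1
  d   0    0    0    0    1
  d   0    0    0    0    1
  c   0    0    0    0    1
  a   0    0    0    0    1
LCS length = dp[6][4] = 1

1


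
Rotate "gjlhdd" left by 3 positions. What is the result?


Input: "gjlhdd", rotate left by 3
First 3 characters: "gjl"
Remaining characters: "hdd"
Concatenate remaining + first: "hdd" + "gjl" = "hddgjl"

hddgjl


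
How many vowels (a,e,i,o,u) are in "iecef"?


Input: iecef
Checking each character:
  'i' at position 0: vowel (running total: 1)
  'e' at position 1: vowel (running total: 2)
  'c' at position 2: consonant
  'e' at position 3: vowel (running total: 3)
  'f' at position 4: consonant
Total vowels: 3

3


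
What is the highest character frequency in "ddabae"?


Input: ddabae
Character counts:
  'a': 2
  'b': 1
  'd': 2
  'e': 1
Maximum frequency: 2

2


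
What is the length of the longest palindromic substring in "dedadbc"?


Input: "dedadbc"
Checking substrings for palindromes:
  [0:3] "ded" (len 3) => palindrome
  [2:5] "dad" (len 3) => palindrome
Longest palindromic substring: "ded" with length 3

3


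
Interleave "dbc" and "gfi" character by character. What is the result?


Interleaving "dbc" and "gfi":
  Position 0: 'd' from first, 'g' from second => "dg"
  Position 1: 'b' from first, 'f' from second => "bf"
  Position 2: 'c' from first, 'i' from second => "ci"
Result: dgbfci

dgbfci


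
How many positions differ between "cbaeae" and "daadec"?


Comparing "cbaeae" and "daadec" position by position:
  Position 0: 'c' vs 'd' => DIFFER
  Position 1: 'b' vs 'a' => DIFFER
  Position 2: 'a' vs 'a' => same
  Position 3: 'e' vs 'd' => DIFFER
  Position 4: 'a' vs 'e' => DIFFER
  Position 5: 'e' vs 'c' => DIFFER
Positions that differ: 5

5


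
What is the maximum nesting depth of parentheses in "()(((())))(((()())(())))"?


Input: "()(((())))(((()())(())))"
Tracking depth:
  Position 0 '(': depth becomes 1
  Position 1 ')': depth becomes 0
  Position 2 '(': depth becomes 1
  Position 3 '(': depth becomes 2
  Position 4 '(': depth becomes 3
  Position 5 '(': depth becomes 4
  Position 6 ')': depth becomes 3
  Position 7 ')': depth becomes 2
  Position 8 ')': depth becomes 1
  Position 9 ')': depth becomes 0
  Position 10 '(': depth becomes 1
  Position 11 '(': depth becomes 2
  Position 12 '(': depth becomes 3
  Position 13 '(': depth becomes 4
  Position 14 ')': depth becomes 3
  Position 15 '(': depth becomes 4
  Position 16 ')': depth becomes 3
  Position 17 ')': depth becomes 2
  Position 18 '(': depth becomes 3
  Position 19 '(': depth becomes 4
  Position 20 ')': depth becomes 3
  Position 21 ')': depth becomes 2
  Position 22 ')': depth becomes 1
  Position 23 ')': depth becomes 0
Maximum depth reached: 4

4


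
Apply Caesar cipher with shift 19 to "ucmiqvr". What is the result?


Caesar cipher: shift "ucmiqvr" by 19
  'u' (pos 20) + 19 = pos 13 = 'n'
  'c' (pos 2) + 19 = pos 21 = 'v'
  'm' (pos 12) + 19 = pos 5 = 'f'
  'i' (pos 8) + 19 = pos 1 = 'b'
  'q' (pos 16) + 19 = pos 9 = 'j'
  'v' (pos 21) + 19 = pos 14 = 'o'
  'r' (pos 17) + 19 = pos 10 = 'k'
Result: nvfbjok

nvfbjok


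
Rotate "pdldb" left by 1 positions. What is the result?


Input: "pdldb", rotate left by 1
First 1 characters: "p"
Remaining characters: "dldb"
Concatenate remaining + first: "dldb" + "p" = "dldbp"

dldbp


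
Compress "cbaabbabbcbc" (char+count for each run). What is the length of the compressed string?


Input: cbaabbabbcbc
Runs:
  'c' x 1 => "c1"
  'b' x 1 => "b1"
  'a' x 2 => "a2"
  'b' x 2 => "b2"
  'a' x 1 => "a1"
  'b' x 2 => "b2"
  'c' x 1 => "c1"
  'b' x 1 => "b1"
  'c' x 1 => "c1"
Compressed: "c1b1a2b2a1b2c1b1c1"
Compressed length: 18

18


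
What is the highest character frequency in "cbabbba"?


Input: cbabbba
Character counts:
  'a': 2
  'b': 4
  'c': 1
Maximum frequency: 4

4


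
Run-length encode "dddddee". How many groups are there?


Input: dddddee
Scanning for consecutive runs:
  Group 1: 'd' x 5 (positions 0-4)
  Group 2: 'e' x 2 (positions 5-6)
Total groups: 2

2


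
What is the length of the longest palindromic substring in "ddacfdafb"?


Input: "ddacfdafb"
Checking substrings for palindromes:
  [0:2] "dd" (len 2) => palindrome
Longest palindromic substring: "dd" with length 2

2


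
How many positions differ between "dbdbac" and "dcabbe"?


Comparing "dbdbac" and "dcabbe" position by position:
  Position 0: 'd' vs 'd' => same
  Position 1: 'b' vs 'c' => DIFFER
  Position 2: 'd' vs 'a' => DIFFER
  Position 3: 'b' vs 'b' => same
  Position 4: 'a' vs 'b' => DIFFER
  Position 5: 'c' vs 'e' => DIFFER
Positions that differ: 4

4


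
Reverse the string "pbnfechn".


Input: pbnfechn
Reading characters right to left:
  Position 7: 'n'
  Position 6: 'h'
  Position 5: 'c'
  Position 4: 'e'
  Position 3: 'f'
  Position 2: 'n'
  Position 1: 'b'
  Position 0: 'p'
Reversed: nhcefnbp

nhcefnbp


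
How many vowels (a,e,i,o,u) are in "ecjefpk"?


Input: ecjefpk
Checking each character:
  'e' at position 0: vowel (running total: 1)
  'c' at position 1: consonant
  'j' at position 2: consonant
  'e' at position 3: vowel (running total: 2)
  'f' at position 4: consonant
  'p' at position 5: consonant
  'k' at position 6: consonant
Total vowels: 2

2


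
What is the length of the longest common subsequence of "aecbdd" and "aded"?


LCS of "aecbdd" and "aded"
DP table:
           a    d    e    d
      0    0    0    0    0
  a   0    1    1    1    1
  e   0    1    1    2    2
  c   0    1    1    2    2
  b   0    1    1    2    2
  d   0    1    2    2    3
  d   0    1    2    2    3
LCS length = dp[6][4] = 3

3


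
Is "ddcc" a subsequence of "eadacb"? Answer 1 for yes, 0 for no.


Check if "ddcc" is a subsequence of "eadacb"
Greedy scan:
  Position 0 ('e'): no match needed
  Position 1 ('a'): no match needed
  Position 2 ('d'): matches sub[0] = 'd'
  Position 3 ('a'): no match needed
  Position 4 ('c'): no match needed
  Position 5 ('b'): no match needed
Only matched 1/4 characters => not a subsequence

0


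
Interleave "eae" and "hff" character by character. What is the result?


Interleaving "eae" and "hff":
  Position 0: 'e' from first, 'h' from second => "eh"
  Position 1: 'a' from first, 'f' from second => "af"
  Position 2: 'e' from first, 'f' from second => "ef"
Result: ehafef

ehafef


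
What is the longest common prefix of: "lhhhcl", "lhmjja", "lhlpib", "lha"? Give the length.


Words: lhhhcl, lhmjja, lhlpib, lha
  Position 0: all 'l' => match
  Position 1: all 'h' => match
  Position 2: ('h', 'm', 'l', 'a') => mismatch, stop
LCP = "lh" (length 2)

2


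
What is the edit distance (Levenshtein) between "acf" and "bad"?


Computing edit distance: "acf" -> "bad"
DP table:
           b    a    d
      0    1    2    3
  a   1    1    1    2
  c   2    2    2    2
  f   3    3    3    3
Edit distance = dp[3][3] = 3

3


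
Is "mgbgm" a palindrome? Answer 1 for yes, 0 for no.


Input: mgbgm
Reversed: mgbgm
  Compare pos 0 ('m') with pos 4 ('m'): match
  Compare pos 1 ('g') with pos 3 ('g'): match
Result: palindrome

1


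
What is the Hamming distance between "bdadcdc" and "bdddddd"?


Comparing "bdadcdc" and "bdddddd" position by position:
  Position 0: 'b' vs 'b' => same
  Position 1: 'd' vs 'd' => same
  Position 2: 'a' vs 'd' => differ
  Position 3: 'd' vs 'd' => same
  Position 4: 'c' vs 'd' => differ
  Position 5: 'd' vs 'd' => same
  Position 6: 'c' vs 'd' => differ
Total differences (Hamming distance): 3

3


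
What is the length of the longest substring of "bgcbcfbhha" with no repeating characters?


Input: "bgcbcfbhha"
Sliding window (track last position of each char):
  Position 0 ('b'): window [0,0] length 1 -- new best
  Position 1 ('g'): window [0,1] length 2 -- new best
  Position 2 ('c'): window [0,2] length 3 -- new best
  Position 3 ('b'): repeat (last at 0), move window start to 1
  Position 3 ('b'): window [1,3] length 3
  Position 4 ('c'): repeat (last at 2), move window start to 3
  Position 4 ('c'): window [3,4] length 2
  Position 5 ('f'): window [3,5] length 3
  Position 6 ('b'): repeat (last at 3), move window start to 4
  Position 6 ('b'): window [4,6] length 3
  Position 7 ('h'): window [4,7] length 4 -- new best
  Position 8 ('h'): repeat (last at 7), move window start to 8
  Position 8 ('h'): window [8,8] length 1
  Position 9 ('a'): window [8,9] length 2
Longest substring with no repeats: "cfbh" with length 4

4


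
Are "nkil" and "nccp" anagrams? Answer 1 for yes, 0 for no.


Strings: "nkil", "nccp"
Sorted first:  ikln
Sorted second: ccnp
Differ at position 0: 'i' vs 'c' => not anagrams

0


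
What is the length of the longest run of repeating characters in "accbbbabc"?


Input: "accbbbabc"
Scanning for longest run:
  Position 1 ('c'): new char, reset run to 1
  Position 2 ('c'): continues run of 'c', length=2
  Position 3 ('b'): new char, reset run to 1
  Position 4 ('b'): continues run of 'b', length=2
  Position 5 ('b'): continues run of 'b', length=3
  Position 6 ('a'): new char, reset run to 1
  Position 7 ('b'): new char, reset run to 1
  Position 8 ('c'): new char, reset run to 1
Longest run: 'b' with length 3

3


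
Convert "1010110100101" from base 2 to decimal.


Input: "1010110100101" in base 2
Positional expansion:
  Digit '1' (value 1) x 2^12 = 4096
  Digit '0' (value 0) x 2^11 = 0
  Digit '1' (value 1) x 2^10 = 1024
  Digit '0' (value 0) x 2^9 = 0
  Digit '1' (value 1) x 2^8 = 256
  Digit '1' (value 1) x 2^7 = 128
  Digit '0' (value 0) x 2^6 = 0
  Digit '1' (value 1) x 2^5 = 32
  Digit '0' (value 0) x 2^4 = 0
  Digit '0' (value 0) x 2^3 = 0
  Digit '1' (value 1) x 2^2 = 4
  Digit '0' (value 0) x 2^1 = 0
  Digit '1' (value 1) x 2^0 = 1
Sum = 5541

5541


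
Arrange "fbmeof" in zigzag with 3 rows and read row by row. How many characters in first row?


Zigzag "fbmeof" into 3 rows:
Placing characters:
  'f' => row 0
  'b' => row 1
  'm' => row 2
  'e' => row 1
  'o' => row 0
  'f' => row 1
Rows:
  Row 0: "fo"
  Row 1: "bef"
  Row 2: "m"
First row length: 2

2


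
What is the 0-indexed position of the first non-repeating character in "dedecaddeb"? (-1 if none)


Input: dedecaddeb
Character frequencies:
  'a': 1
  'b': 1
  'c': 1
  'd': 4
  'e': 3
Scanning left to right for freq == 1:
  Position 0 ('d'): freq=4, skip
  Position 1 ('e'): freq=3, skip
  Position 2 ('d'): freq=4, skip
  Position 3 ('e'): freq=3, skip
  Position 4 ('c'): unique! => answer = 4

4


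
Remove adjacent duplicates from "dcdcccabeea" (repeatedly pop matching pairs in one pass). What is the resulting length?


Input: dcdcccabeea
Stack-based adjacent duplicate removal:
  Read 'd': push. Stack: d
  Read 'c': push. Stack: dc
  Read 'd': push. Stack: dcd
  Read 'c': push. Stack: dcdc
  Read 'c': matches stack top 'c' => pop. Stack: dcd
  Read 'c': push. Stack: dcdc
  Read 'a': push. Stack: dcdca
  Read 'b': push. Stack: dcdcab
  Read 'e': push. Stack: dcdcabe
  Read 'e': matches stack top 'e' => pop. Stack: dcdcab
  Read 'a': push. Stack: dcdcaba
Final stack: "dcdcaba" (length 7)

7


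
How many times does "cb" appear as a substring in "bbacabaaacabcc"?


Searching for "cb" in "bbacabaaacabcc"
Scanning each position:
  Position 0: "bb" => no
  Position 1: "ba" => no
  Position 2: "ac" => no
  Position 3: "ca" => no
  Position 4: "ab" => no
  Position 5: "ba" => no
  Position 6: "aa" => no
  Position 7: "aa" => no
  Position 8: "ac" => no
  Position 9: "ca" => no
  Position 10: "ab" => no
  Position 11: "bc" => no
  Position 12: "cc" => no
Total occurrences: 0

0


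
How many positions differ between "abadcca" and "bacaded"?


Comparing "abadcca" and "bacaded" position by position:
  Position 0: 'a' vs 'b' => DIFFER
  Position 1: 'b' vs 'a' => DIFFER
  Position 2: 'a' vs 'c' => DIFFER
  Position 3: 'd' vs 'a' => DIFFER
  Position 4: 'c' vs 'd' => DIFFER
  Position 5: 'c' vs 'e' => DIFFER
  Position 6: 'a' vs 'd' => DIFFER
Positions that differ: 7

7


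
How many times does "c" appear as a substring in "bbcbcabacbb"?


Searching for "c" in "bbcbcabacbb"
Scanning each position:
  Position 0: "b" => no
  Position 1: "b" => no
  Position 2: "c" => MATCH
  Position 3: "b" => no
  Position 4: "c" => MATCH
  Position 5: "a" => no
  Position 6: "b" => no
  Position 7: "a" => no
  Position 8: "c" => MATCH
  Position 9: "b" => no
  Position 10: "b" => no
Total occurrences: 3

3


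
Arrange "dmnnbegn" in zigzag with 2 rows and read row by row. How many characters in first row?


Zigzag "dmnnbegn" into 2 rows:
Placing characters:
  'd' => row 0
  'm' => row 1
  'n' => row 0
  'n' => row 1
  'b' => row 0
  'e' => row 1
  'g' => row 0
  'n' => row 1
Rows:
  Row 0: "dnbg"
  Row 1: "mnen"
First row length: 4

4


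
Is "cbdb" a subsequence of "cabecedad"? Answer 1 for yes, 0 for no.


Check if "cbdb" is a subsequence of "cabecedad"
Greedy scan:
  Position 0 ('c'): matches sub[0] = 'c'
  Position 1 ('a'): no match needed
  Position 2 ('b'): matches sub[1] = 'b'
  Position 3 ('e'): no match needed
  Position 4 ('c'): no match needed
  Position 5 ('e'): no match needed
  Position 6 ('d'): matches sub[2] = 'd'
  Position 7 ('a'): no match needed
  Position 8 ('d'): no match needed
Only matched 3/4 characters => not a subsequence

0


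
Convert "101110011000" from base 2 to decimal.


Input: "101110011000" in base 2
Positional expansion:
  Digit '1' (value 1) x 2^11 = 2048
  Digit '0' (value 0) x 2^10 = 0
  Digit '1' (value 1) x 2^9 = 512
  Digit '1' (value 1) x 2^8 = 256
  Digit '1' (value 1) x 2^7 = 128
  Digit '0' (value 0) x 2^6 = 0
  Digit '0' (value 0) x 2^5 = 0
  Digit '1' (value 1) x 2^4 = 16
  Digit '1' (value 1) x 2^3 = 8
  Digit '0' (value 0) x 2^2 = 0
  Digit '0' (value 0) x 2^1 = 0
  Digit '0' (value 0) x 2^0 = 0
Sum = 2968

2968


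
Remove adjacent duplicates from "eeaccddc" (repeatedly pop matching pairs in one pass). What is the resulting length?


Input: eeaccddc
Stack-based adjacent duplicate removal:
  Read 'e': push. Stack: e
  Read 'e': matches stack top 'e' => pop. Stack: (empty)
  Read 'a': push. Stack: a
  Read 'c': push. Stack: ac
  Read 'c': matches stack top 'c' => pop. Stack: a
  Read 'd': push. Stack: ad
  Read 'd': matches stack top 'd' => pop. Stack: a
  Read 'c': push. Stack: ac
Final stack: "ac" (length 2)

2


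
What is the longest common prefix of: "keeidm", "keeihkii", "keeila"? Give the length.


Words: keeidm, keeihkii, keeila
  Position 0: all 'k' => match
  Position 1: all 'e' => match
  Position 2: all 'e' => match
  Position 3: all 'i' => match
  Position 4: ('d', 'h', 'l') => mismatch, stop
LCP = "keei" (length 4)

4


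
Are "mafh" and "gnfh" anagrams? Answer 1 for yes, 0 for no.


Strings: "mafh", "gnfh"
Sorted first:  afhm
Sorted second: fghn
Differ at position 0: 'a' vs 'f' => not anagrams

0


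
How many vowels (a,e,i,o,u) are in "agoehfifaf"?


Input: agoehfifaf
Checking each character:
  'a' at position 0: vowel (running total: 1)
  'g' at position 1: consonant
  'o' at position 2: vowel (running total: 2)
  'e' at position 3: vowel (running total: 3)
  'h' at position 4: consonant
  'f' at position 5: consonant
  'i' at position 6: vowel (running total: 4)
  'f' at position 7: consonant
  'a' at position 8: vowel (running total: 5)
  'f' at position 9: consonant
Total vowels: 5

5


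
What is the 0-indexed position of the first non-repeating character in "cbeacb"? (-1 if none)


Input: cbeacb
Character frequencies:
  'a': 1
  'b': 2
  'c': 2
  'e': 1
Scanning left to right for freq == 1:
  Position 0 ('c'): freq=2, skip
  Position 1 ('b'): freq=2, skip
  Position 2 ('e'): unique! => answer = 2

2


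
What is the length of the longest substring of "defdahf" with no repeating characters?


Input: "defdahf"
Sliding window (track last position of each char):
  Position 0 ('d'): window [0,0] length 1 -- new best
  Position 1 ('e'): window [0,1] length 2 -- new best
  Position 2 ('f'): window [0,2] length 3 -- new best
  Position 3 ('d'): repeat (last at 0), move window start to 1
  Position 3 ('d'): window [1,3] length 3
  Position 4 ('a'): window [1,4] length 4 -- new best
  Position 5 ('h'): window [1,5] length 5 -- new best
  Position 6 ('f'): repeat (last at 2), move window start to 3
  Position 6 ('f'): window [3,6] length 4
Longest substring with no repeats: "efdah" with length 5

5


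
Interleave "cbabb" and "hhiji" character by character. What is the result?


Interleaving "cbabb" and "hhiji":
  Position 0: 'c' from first, 'h' from second => "ch"
  Position 1: 'b' from first, 'h' from second => "bh"
  Position 2: 'a' from first, 'i' from second => "ai"
  Position 3: 'b' from first, 'j' from second => "bj"
  Position 4: 'b' from first, 'i' from second => "bi"
Result: chbhaibjbi

chbhaibjbi


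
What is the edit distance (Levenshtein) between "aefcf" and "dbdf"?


Computing edit distance: "aefcf" -> "dbdf"
DP table:
           d    b    d    f
      0    1    2    3    4
  a   1    1    2    3    4
  e   2    2    2    3    4
  f   3    3    3    3    3
  c   4    4    4    4    4
  f   5    5    5    5    4
Edit distance = dp[5][4] = 4

4


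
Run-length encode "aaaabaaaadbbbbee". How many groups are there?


Input: aaaabaaaadbbbbee
Scanning for consecutive runs:
  Group 1: 'a' x 4 (positions 0-3)
  Group 2: 'b' x 1 (positions 4-4)
  Group 3: 'a' x 4 (positions 5-8)
  Group 4: 'd' x 1 (positions 9-9)
  Group 5: 'b' x 4 (positions 10-13)
  Group 6: 'e' x 2 (positions 14-15)
Total groups: 6

6


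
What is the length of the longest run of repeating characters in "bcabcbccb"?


Input: "bcabcbccb"
Scanning for longest run:
  Position 1 ('c'): new char, reset run to 1
  Position 2 ('a'): new char, reset run to 1
  Position 3 ('b'): new char, reset run to 1
  Position 4 ('c'): new char, reset run to 1
  Position 5 ('b'): new char, reset run to 1
  Position 6 ('c'): new char, reset run to 1
  Position 7 ('c'): continues run of 'c', length=2
  Position 8 ('b'): new char, reset run to 1
Longest run: 'c' with length 2

2


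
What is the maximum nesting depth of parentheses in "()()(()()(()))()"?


Input: "()()(()()(()))()"
Tracking depth:
  Position 0 '(': depth becomes 1
  Position 1 ')': depth becomes 0
  Position 2 '(': depth becomes 1
  Position 3 ')': depth becomes 0
  Position 4 '(': depth becomes 1
  Position 5 '(': depth becomes 2
  Position 6 ')': depth becomes 1
  Position 7 '(': depth becomes 2
  Position 8 ')': depth becomes 1
  Position 9 '(': depth becomes 2
  Position 10 '(': depth becomes 3
  Position 11 ')': depth becomes 2
  Position 12 ')': depth becomes 1
  Position 13 ')': depth becomes 0
  Position 14 '(': depth becomes 1
  Position 15 ')': depth becomes 0
Maximum depth reached: 3

3


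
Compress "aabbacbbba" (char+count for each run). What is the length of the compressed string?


Input: aabbacbbba
Runs:
  'a' x 2 => "a2"
  'b' x 2 => "b2"
  'a' x 1 => "a1"
  'c' x 1 => "c1"
  'b' x 3 => "b3"
  'a' x 1 => "a1"
Compressed: "a2b2a1c1b3a1"
Compressed length: 12

12


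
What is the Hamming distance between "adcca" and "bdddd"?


Comparing "adcca" and "bdddd" position by position:
  Position 0: 'a' vs 'b' => differ
  Position 1: 'd' vs 'd' => same
  Position 2: 'c' vs 'd' => differ
  Position 3: 'c' vs 'd' => differ
  Position 4: 'a' vs 'd' => differ
Total differences (Hamming distance): 4

4


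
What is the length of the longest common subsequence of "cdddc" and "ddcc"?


LCS of "cdddc" and "ddcc"
DP table:
           d    d    c    c
      0    0    0    0    0
  c   0    0    0    1    1
  d   0    1    1    1    1
  d   0    1    2    2    2
  d   0    1    2    2    2
  c   0    1    2    3    3
LCS length = dp[5][4] = 3

3


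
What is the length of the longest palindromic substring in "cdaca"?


Input: "cdaca"
Checking substrings for palindromes:
  [2:5] "aca" (len 3) => palindrome
Longest palindromic substring: "aca" with length 3

3


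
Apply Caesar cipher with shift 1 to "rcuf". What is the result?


Caesar cipher: shift "rcuf" by 1
  'r' (pos 17) + 1 = pos 18 = 's'
  'c' (pos 2) + 1 = pos 3 = 'd'
  'u' (pos 20) + 1 = pos 21 = 'v'
  'f' (pos 5) + 1 = pos 6 = 'g'
Result: sdvg

sdvg


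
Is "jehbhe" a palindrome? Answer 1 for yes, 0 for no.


Input: jehbhe
Reversed: ehbhej
  Compare pos 0 ('j') with pos 5 ('e'): MISMATCH
  Compare pos 1 ('e') with pos 4 ('h'): MISMATCH
  Compare pos 2 ('h') with pos 3 ('b'): MISMATCH
Result: not a palindrome

0


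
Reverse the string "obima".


Input: obima
Reading characters right to left:
  Position 4: 'a'
  Position 3: 'm'
  Position 2: 'i'
  Position 1: 'b'
  Position 0: 'o'
Reversed: amibo

amibo


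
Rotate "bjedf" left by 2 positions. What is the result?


Input: "bjedf", rotate left by 2
First 2 characters: "bj"
Remaining characters: "edf"
Concatenate remaining + first: "edf" + "bj" = "edfbj"

edfbj


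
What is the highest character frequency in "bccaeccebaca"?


Input: bccaeccebaca
Character counts:
  'a': 3
  'b': 2
  'c': 5
  'e': 2
Maximum frequency: 5

5


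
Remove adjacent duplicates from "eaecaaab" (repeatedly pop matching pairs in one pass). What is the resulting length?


Input: eaecaaab
Stack-based adjacent duplicate removal:
  Read 'e': push. Stack: e
  Read 'a': push. Stack: ea
  Read 'e': push. Stack: eae
  Read 'c': push. Stack: eaec
  Read 'a': push. Stack: eaeca
  Read 'a': matches stack top 'a' => pop. Stack: eaec
  Read 'a': push. Stack: eaeca
  Read 'b': push. Stack: eaecab
Final stack: "eaecab" (length 6)

6


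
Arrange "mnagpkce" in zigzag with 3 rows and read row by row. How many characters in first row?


Zigzag "mnagpkce" into 3 rows:
Placing characters:
  'm' => row 0
  'n' => row 1
  'a' => row 2
  'g' => row 1
  'p' => row 0
  'k' => row 1
  'c' => row 2
  'e' => row 1
Rows:
  Row 0: "mp"
  Row 1: "ngke"
  Row 2: "ac"
First row length: 2

2


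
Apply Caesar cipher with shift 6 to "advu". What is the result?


Caesar cipher: shift "advu" by 6
  'a' (pos 0) + 6 = pos 6 = 'g'
  'd' (pos 3) + 6 = pos 9 = 'j'
  'v' (pos 21) + 6 = pos 1 = 'b'
  'u' (pos 20) + 6 = pos 0 = 'a'
Result: gjba

gjba


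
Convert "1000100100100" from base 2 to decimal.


Input: "1000100100100" in base 2
Positional expansion:
  Digit '1' (value 1) x 2^12 = 4096
  Digit '0' (value 0) x 2^11 = 0
  Digit '0' (value 0) x 2^10 = 0
  Digit '0' (value 0) x 2^9 = 0
  Digit '1' (value 1) x 2^8 = 256
  Digit '0' (value 0) x 2^7 = 0
  Digit '0' (value 0) x 2^6 = 0
  Digit '1' (value 1) x 2^5 = 32
  Digit '0' (value 0) x 2^4 = 0
  Digit '0' (value 0) x 2^3 = 0
  Digit '1' (value 1) x 2^2 = 4
  Digit '0' (value 0) x 2^1 = 0
  Digit '0' (value 0) x 2^0 = 0
Sum = 4388

4388


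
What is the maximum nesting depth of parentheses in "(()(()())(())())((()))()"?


Input: "(()(()())(())())((()))()"
Tracking depth:
  Position 0 '(': depth becomes 1
  Position 1 '(': depth becomes 2
  Position 2 ')': depth becomes 1
  Position 3 '(': depth becomes 2
  Position 4 '(': depth becomes 3
  Position 5 ')': depth becomes 2
  Position 6 '(': depth becomes 3
  Position 7 ')': depth becomes 2
  Position 8 ')': depth becomes 1
  Position 9 '(': depth becomes 2
  Position 10 '(': depth becomes 3
  Position 11 ')': depth becomes 2
  Position 12 ')': depth becomes 1
  Position 13 '(': depth becomes 2
  Position 14 ')': depth becomes 1
  Position 15 ')': depth becomes 0
  Position 16 '(': depth becomes 1
  Position 17 '(': depth becomes 2
  Position 18 '(': depth becomes 3
  Position 19 ')': depth becomes 2
  Position 20 ')': depth becomes 1
  Position 21 ')': depth becomes 0
  Position 22 '(': depth becomes 1
  Position 23 ')': depth becomes 0
Maximum depth reached: 3

3


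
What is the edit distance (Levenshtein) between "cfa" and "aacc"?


Computing edit distance: "cfa" -> "aacc"
DP table:
           a    a    c    c
      0    1    2    3    4
  c   1    1    2    2    3
  f   2    2    2    3    3
  a   3    2    2    3    4
Edit distance = dp[3][4] = 4

4


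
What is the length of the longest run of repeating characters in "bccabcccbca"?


Input: "bccabcccbca"
Scanning for longest run:
  Position 1 ('c'): new char, reset run to 1
  Position 2 ('c'): continues run of 'c', length=2
  Position 3 ('a'): new char, reset run to 1
  Position 4 ('b'): new char, reset run to 1
  Position 5 ('c'): new char, reset run to 1
  Position 6 ('c'): continues run of 'c', length=2
  Position 7 ('c'): continues run of 'c', length=3
  Position 8 ('b'): new char, reset run to 1
  Position 9 ('c'): new char, reset run to 1
  Position 10 ('a'): new char, reset run to 1
Longest run: 'c' with length 3

3


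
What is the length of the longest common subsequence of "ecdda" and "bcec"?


LCS of "ecdda" and "bcec"
DP table:
           b    c    e    c
      0    0    0    0    0
  e   0    0    0    1    1
  c   0    0    1    1    2
  d   0    0    1    1    2
  d   0    0    1    1    2
  a   0    0    1    1    2
LCS length = dp[5][4] = 2

2
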